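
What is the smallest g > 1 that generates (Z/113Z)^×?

3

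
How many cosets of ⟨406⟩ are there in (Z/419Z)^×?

19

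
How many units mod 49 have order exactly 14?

6

φ(49) = φ(7^2) = 7·(7−1) = 42 = 2 · 3 · 7.
Since (Z/49Z)^× is cyclic of order 42, the number of elements of order d is φ(d) when d | 42 and 0 otherwise.
14 = 2 · 7 divides 42, and φ(14) = 6.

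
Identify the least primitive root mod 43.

3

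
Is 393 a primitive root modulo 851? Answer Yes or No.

No

851 = 23 · 37 is a product of two distinct odd primes, so (Z/851Z)^× ≅ (Z/23Z)^× × (Z/37Z)^× is not cyclic.
No primitive root modulo 851 exists; in particular 393 is not one.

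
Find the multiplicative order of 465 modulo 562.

By Lagrange's theorem, ord_562(465) divides φ(562) = φ(2)·φ(281) = 1·280 = 280 = 2^3 · 5 · 7.
Divisors of 280: 1, 2, 4, 5, 7, 8, 10, 14, 20, 28, 35, 40, 56, 70, 140, 280.
Evaluate successive powers at the divisors of 280:
465^1 ≡ 465 (mod 562)
465^2 ≡ 417 (mod 562)
465^4 ≡ 231 (mod 562)
465^5 ≡ 73 (mod 562)
465^7 ≡ 93 (mod 562)
465^8 ≡ 533 (mod 562)
465^10 ≡ 271 (mod 562)
465^14 ≡ 219 (mod 562)
465^20 ≡ 381 (mod 562)
465^28 ≡ 191 (mod 562)
465^35 ≡ 341 (mod 562)
465^40 ≡ 165 (mod 562)
465^56 ≡ 513 (mod 562)
465^70 ≡ 509 (mod 562)
465^140 ≡ 561 (mod 562)
465^280 ≡ 1 (mod 562) ✓
Hence ord(465) = 280.

280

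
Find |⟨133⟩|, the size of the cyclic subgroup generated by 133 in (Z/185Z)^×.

36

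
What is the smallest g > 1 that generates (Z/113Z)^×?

φ(113) = 113 − 1 = 112 = 2^4 · 7.
g is a primitive root iff g^(112/q) ≢ 1 (mod 113) for each prime q ∈ {2, 7}.
g = 2: 2^56 ≡ 1 — hits 1, so not a primitive root.
g = 3: 3^56 ≡ 112; 3^16 ≡ 49 — none is 1, so 3 is a primitive root.
The smallest primitive root modulo 113 is 3.

3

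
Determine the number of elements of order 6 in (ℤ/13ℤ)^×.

φ(13) = 13 − 1 = 12 = 2^2 · 3.
Since (Z/13Z)^× is cyclic of order 12, the number of elements of order d is φ(d) when d | 12 and 0 otherwise.
6 = 2 · 3 divides 12, and φ(6) = 2.

2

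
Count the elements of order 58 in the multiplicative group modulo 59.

28

φ(59) = 59 − 1 = 58 = 2 · 29.
Since (Z/59Z)^× is cyclic of order 58, the number of elements of order d is φ(d) when d | 58 and 0 otherwise.
58 = 2 · 29 divides 58, and φ(58) = 28.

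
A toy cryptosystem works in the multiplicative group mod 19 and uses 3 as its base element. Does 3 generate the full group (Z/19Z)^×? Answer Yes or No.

φ(19) = 19 − 1 = 18 = 2 · 3^2.
3 is a primitive root mod 19 iff 3^(φ(19)/q) ≢ 1 for every prime q | φ(19), i.e. q ∈ {2, 3}.
3^9 ≡ 18 (mod 19)  [q = 2: ≢ 1 ✓]
3^6 ≡ 7 (mod 19)  [q = 3: ≢ 1 ✓]
None equal 1, so ord_19(3) = 18: 3 is a primitive root.

Yes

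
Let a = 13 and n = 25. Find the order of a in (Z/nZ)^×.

20

The order of 13 must divide φ(25) = φ(5^2) = 5·(5−1) = 20 = 2^2 · 5.
Divisors of 20: 1, 2, 4, 5, 10, 20.
Check 13^d mod 25 for each divisor in increasing order:
13^1 ≡ 13 (mod 25)
13^2 ≡ 19 (mod 25)
13^4 ≡ 11 (mod 25)
13^5 ≡ 18 (mod 25)
13^10 ≡ 24 (mod 25)
13^20 ≡ 1 (mod 25) ✓
Hence ord(13) = 20.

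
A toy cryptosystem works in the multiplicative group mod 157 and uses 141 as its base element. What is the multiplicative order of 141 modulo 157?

Since 141 ∈ (Z/157Z)^×, its order divides φ(157) = 157 − 1 = 156 = 2^2 · 3 · 13.
Divisors of 156: 1, 2, 3, 4, 6, 12, 13, 26, 39, 52, 78, 156.
Compute 141^d (mod 157) for the divisors d until we hit 1:
141^1 ≡ 141
141^2 ≡ 99
141^3 ≡ 143
141^4 ≡ 67
141^6 ≡ 39
141^12 ≡ 108
141^13 ≡ 156
141^26 ≡ 1
Therefore the multiplicative order of 141 modulo 157 is 26.

26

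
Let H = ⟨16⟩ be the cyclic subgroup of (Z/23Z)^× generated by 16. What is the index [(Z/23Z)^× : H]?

2

Since 16 ∈ (Z/23Z)^×, its order divides φ(23) = 23 − 1 = 22 = 2 · 11.
Divisors of 22: 1, 2, 11, 22.
Test each divisor d:
16^1 ≡ 16 (mod 23)
16^2 ≡ 3 (mod 23)
16^11 ≡ 1 (mod 23) ✓
Thus |⟨16⟩| = ord(16) = 11.
Index = |(Z/23Z)^×| / |⟨16⟩| = 22 / 11 = 2.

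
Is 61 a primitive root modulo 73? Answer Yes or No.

φ(73) = 73 − 1 = 72 = 2^3 · 3^2.
Test 61^(72/q) mod 73 for each prime factor q of 72:
61^36 ≡ 1 (mod 73)  [q = 2: ≡ 1 ✗]
61^24 ≡ 8 (mod 73)  [q = 3: ≢ 1 ✓]
61^36 ≡ 1 shows ord(61) | 36, strictly less than φ(73); not a primitive root.

No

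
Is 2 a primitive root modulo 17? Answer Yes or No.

φ(17) = 17 − 1 = 16 = 2^4.
Test 2^(16/q) mod 17 for each prime factor q of 16:
2^8 ≡ 1 (mod 17)  [q = 2: ≡ 1 ✗]
2^8 ≡ 1 shows ord(2) | 8, strictly less than φ(17); not a primitive root.

No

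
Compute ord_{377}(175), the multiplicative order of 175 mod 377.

The order of 175 must divide φ(377) = φ(13·29) = (13−1)·(29−1) = 12·28 = 336 = 2^4 · 3 · 7.
Divisors of 336: 1, 2, 3, 4, 6, 7, 8, 12, 14, 16, 21, 24, 28, 42, 48, 56, 84, 112, 168, 336.
Test each divisor d:
175^1 ≡ 175 (mod 377)
175^2 ≡ 88 (mod 377)
175^3 ≡ 320 (mod 377)
175^4 ≡ 204 (mod 377)
175^6 ≡ 233 (mod 377)
175^7 ≡ 59 (mod 377)
175^8 ≡ 146 (mod 377)
175^12 ≡ 1 (mod 377) ✓
So ord_377(175) = 12.

12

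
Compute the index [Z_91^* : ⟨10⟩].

12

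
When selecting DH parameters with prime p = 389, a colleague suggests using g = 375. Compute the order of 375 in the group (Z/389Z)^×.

388

Since 375 ∈ (Z/389Z)^×, its order divides φ(389) = 389 − 1 = 388 = 2^2 · 97.
Divisors of 388: 1, 2, 4, 97, 194, 388.
Compute 375^d (mod 389) for the divisors d until we hit 1:
375^1 ≡ 375
375^2 ≡ 196
375^4 ≡ 294
375^97 ≡ 274
375^194 ≡ 388
375^388 ≡ 1
Hence ord(375) = 388.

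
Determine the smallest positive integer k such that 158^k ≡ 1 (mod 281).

70

Since 158 ∈ (Z/281Z)^×, its order divides φ(281) = 281 − 1 = 280 = 2^3 · 5 · 7.
Divisors of 280: 1, 2, 4, 5, 7, 8, 10, 14, 20, 28, 35, 40, 56, 70, 140, 280.
Compute 158^d (mod 281) for the divisors d until we hit 1:
158^1 ≡ 158 (mod 281)
158^2 ≡ 236 (mod 281)
158^4 ≡ 58 (mod 281)
158^5 ≡ 172 (mod 281)
158^7 ≡ 128 (mod 281)
158^8 ≡ 273 (mod 281)
158^10 ≡ 79 (mod 281)
158^14 ≡ 86 (mod 281)
158^20 ≡ 59 (mod 281)
158^28 ≡ 90 (mod 281)
158^35 ≡ 280 (mod 281)
158^40 ≡ 109 (mod 281)
158^56 ≡ 232 (mod 281)
158^70 ≡ 1 (mod 281) ✓
The smallest such exponent is 70, so the order of 158 is 70.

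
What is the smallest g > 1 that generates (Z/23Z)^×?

5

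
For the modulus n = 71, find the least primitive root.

φ(71) = 71 − 1 = 70 = 2 · 5 · 7.
g is a primitive root iff g^(70/q) ≢ 1 (mod 71) for each prime q ∈ {2, 5, 7}.
g = 2: 2^35 ≡ 1 — hits 1, so not a primitive root.
g = 3: 3^35 ≡ 1 — hits 1, so not a primitive root.
g = 4: 4^35 ≡ 1 — hits 1, so not a primitive root.
g = 5: 5^35 ≡ 1 — hits 1, so not a primitive root.
g = 6: 6^35 ≡ 1 — hits 1, so not a primitive root.
g = 7: 7^35 ≡ 70; 7^14 ≡ 54; 7^10 ≡ 45 — none is 1, so 7 is a primitive root.
Hence the least primitive root of 71 is 7.

7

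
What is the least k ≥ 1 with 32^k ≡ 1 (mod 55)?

4

ord(32) | φ(55) = φ(5·11) = (5−1)·(11−1) = 4·10 = 40 = 2^3 · 5.
Divisors of 40: 1, 2, 4, 5, 8, 10, 20, 40.
Compute 32^d (mod 55) for the divisors d until we hit 1:
32^1 ≡ 32 (mod 55)
32^2 ≡ 34 (mod 55)
32^4 ≡ 1 (mod 55) ✓
So ord_55(32) = 4.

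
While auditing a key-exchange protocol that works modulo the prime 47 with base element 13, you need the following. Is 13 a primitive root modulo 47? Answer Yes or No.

Yes

φ(47) = 47 − 1 = 46 = 2 · 23.
13 is a primitive root mod 47 iff 13^(φ(47)/q) ≢ 1 for every prime q | φ(47), i.e. q ∈ {2, 23}.
13^23 ≡ 46 (mod 47)  [q = 2: ≢ 1 ✓]
13^2 ≡ 28 (mod 47)  [q = 23: ≢ 1 ✓]
All checks pass, so 13 has order 46 and is a primitive root modulo 47.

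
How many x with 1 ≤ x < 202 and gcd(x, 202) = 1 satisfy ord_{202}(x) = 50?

20

φ(202) = φ(2)·φ(101) = 1·100 = 100 = 2^2 · 5^2.
Since (Z/202Z)^× is cyclic of order 100, the number of elements of order d is φ(d) when d | 100 and 0 otherwise.
50 = 2 · 5^2 divides 100, and φ(50) = 20.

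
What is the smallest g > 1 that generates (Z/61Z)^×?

2

φ(61) = 61 − 1 = 60 = 2^2 · 3 · 5.
g is a primitive root iff g^(60/q) ≢ 1 (mod 61) for each prime q ∈ {2, 3, 5}.
g = 2: 2^30 ≡ 60; 2^20 ≡ 47; 2^12 ≡ 9 — none is 1, so 2 is a primitive root.
So 2 is the smallest generator of (Z/61Z)^×.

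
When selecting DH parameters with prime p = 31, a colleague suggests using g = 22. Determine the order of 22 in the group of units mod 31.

Since 22 ∈ (Z/31Z)^×, its order divides φ(31) = 31 − 1 = 30 = 2 · 3 · 5.
Divisors of 30: 1, 2, 3, 5, 6, 10, 15, 30.
Evaluate successive powers at the divisors of 30:
22^1 ≡ 22 (mod 31)
22^2 ≡ 19 (mod 31)
22^3 ≡ 15 (mod 31)
22^5 ≡ 6 (mod 31)
22^6 ≡ 8 (mod 31)
22^10 ≡ 5 (mod 31)
22^15 ≡ 30 (mod 31)
22^30 ≡ 1 (mod 31) ✓
The smallest such exponent is 30, so the order of 22 is 30.

30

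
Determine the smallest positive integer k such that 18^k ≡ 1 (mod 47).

By Lagrange's theorem, ord_47(18) divides φ(47) = 47 − 1 = 46 = 2 · 23.
Divisors of 46: 1, 2, 23, 46.
Compute 18^d (mod 47) for the divisors d until we hit 1:
18^1 ≡ 18 (mod 47)
18^2 ≡ 42 (mod 47)
18^23 ≡ 1 (mod 47) ✓
The smallest such exponent is 23, so the order of 18 is 23.

23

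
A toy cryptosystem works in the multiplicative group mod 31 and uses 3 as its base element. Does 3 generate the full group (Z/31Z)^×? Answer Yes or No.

φ(31) = 31 − 1 = 30 = 2 · 3 · 5.
An element g generates (Z/31Z)^× iff g^(30/q) ≢ 1 (mod 31) for each prime q ∈ {2, 3, 5}.
3^15 ≡ 30 (mod 31)  [q = 2: ≢ 1 ✓]
3^10 ≡ 25 (mod 31)  [q = 3: ≢ 1 ✓]
3^6 ≡ 16 (mod 31)  [q = 5: ≢ 1 ✓]
All checks pass, so 3 has order 30 and is a primitive root modulo 31.

Yes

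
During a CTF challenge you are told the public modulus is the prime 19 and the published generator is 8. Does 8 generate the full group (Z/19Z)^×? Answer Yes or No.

No

φ(19) = 19 − 1 = 18 = 2 · 3^2.
It suffices to check that the order of 8 is not a proper divisor of 18: compute 8^(18/q) for q ∈ {2, 3}.
8^9 ≡ 18 (mod 19)  [q = 2: ≢ 1 ✓]
8^6 ≡ 1 (mod 19)  [q = 3: ≡ 1 ✗]
Since 8^6 ≡ 1, the order of 8 divides 6 < 18, so 8 is not a primitive root.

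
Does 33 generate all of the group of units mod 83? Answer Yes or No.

φ(83) = 83 − 1 = 82 = 2 · 41.
It suffices to check that the order of 33 is not a proper divisor of 82: compute 33^(82/q) for q ∈ {2, 41}.
33^41 ≡ 1 (mod 83)  [q = 2: ≡ 1 ✗]
33^2 ≡ 10 (mod 83)  [q = 41: ≢ 1 ✓]
Since 33^41 ≡ 1, the order of 33 divides 41 < 82, so 33 is not a primitive root.

No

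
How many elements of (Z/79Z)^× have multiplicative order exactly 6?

φ(79) = 79 − 1 = 78 = 2 · 3 · 13.
Since (Z/79Z)^× is cyclic of order 78, the number of elements of order d is φ(d) when d | 78 and 0 otherwise.
6 = 2 · 3 divides 78, and φ(6) = 2.

2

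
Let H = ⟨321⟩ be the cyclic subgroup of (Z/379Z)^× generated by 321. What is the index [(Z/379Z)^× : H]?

1

By Lagrange's theorem, ord_379(321) divides φ(379) = 379 − 1 = 378 = 2 · 3^3 · 7.
Divisors of 378: 1, 2, 3, 6, 7, 9, 14, 18, 21, 27, 42, 54, 63, 126, 189, 378.
Test each divisor d:
321^1 ≡ 321
321^2 ≡ 332
321^3 ≡ 73
321^6 ≡ 23
321^7 ≡ 182
321^9 ≡ 163
321^14 ≡ 151
321^18 ≡ 39
321^21 ≡ 194
321^27 ≡ 293
321^42 ≡ 115
321^54 ≡ 195
321^63 ≡ 328
321^126 ≡ 327
321^189 ≡ 378
321^378 ≡ 1
Thus |⟨321⟩| = ord(321) = 378.
[(Z/379Z)^× : ⟨321⟩] = 378/378 = 1.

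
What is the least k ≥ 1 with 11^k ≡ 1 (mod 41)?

The order of 11 must divide φ(41) = 41 − 1 = 40 = 2^3 · 5.
Divisors of 40: 1, 2, 4, 5, 8, 10, 20, 40.
Test each divisor d:
11^1 ≡ 11
11^2 ≡ 39
11^4 ≡ 4
11^5 ≡ 3
11^8 ≡ 16
11^10 ≡ 9
11^20 ≡ 40
11^40 ≡ 1
So ord_41(11) = 40.

40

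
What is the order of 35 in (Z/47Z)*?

46

The order of 35 must divide φ(47) = 47 − 1 = 46 = 2 · 23.
Divisors of 46: 1, 2, 23, 46.
Check 35^d mod 47 for each divisor in increasing order:
35^1 ≡ 35 (mod 47)
35^2 ≡ 3 (mod 47)
35^23 ≡ 46 (mod 47)
35^46 ≡ 1 (mod 47) ✓
So ord_47(35) = 46.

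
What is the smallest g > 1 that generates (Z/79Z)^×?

φ(79) = 79 − 1 = 78 = 2 · 3 · 13.
Test candidates g = 2, 3, … against the prime factors q ∈ {2, 3, 13} of φ(79): g is a generator iff g^(78/q) ≢ 1 for every such q.
g = 2: 2^39 ≡ 1 — hits 1, so not a primitive root.
g = 3: 3^39 ≡ 78; 3^26 ≡ 23; 3^6 ≡ 18 — none is 1, so 3 is a primitive root.
So 3 is the smallest generator of (Z/79Z)^×.

3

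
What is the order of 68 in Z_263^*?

The order of 68 must divide φ(263) = 263 − 1 = 262 = 2 · 131.
Divisors of 262: 1, 2, 131, 262.
Test each divisor d:
68^1 ≡ 68
68^2 ≡ 153
68^131 ≡ 1
Therefore the multiplicative order of 68 modulo 263 is 131.

131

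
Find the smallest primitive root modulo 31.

φ(31) = 31 − 1 = 30 = 2 · 3 · 5.
Test candidates g = 2, 3, … against the prime factors q ∈ {2, 3, 5} of φ(31): g is a generator iff g^(30/q) ≢ 1 for every such q.
g = 2: 2^15 ≡ 1 — hits 1, so not a primitive root.
g = 3: 3^15 ≡ 30; 3^10 ≡ 25; 3^6 ≡ 16 — none is 1, so 3 is a primitive root.
The smallest primitive root modulo 31 is 3.

3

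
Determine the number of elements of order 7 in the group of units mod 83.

φ(83) = 83 − 1 = 82 = 2 · 41.
(Z/83Z)^× is cyclic (|G| = 82); a cyclic group of order m has exactly φ(d) elements of each order d | m, and none otherwise.
Here 82 is not a multiple of 7, so there are no elements of order 7.

0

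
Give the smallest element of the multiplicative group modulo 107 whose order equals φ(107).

φ(107) = 107 − 1 = 106 = 2 · 53.
g is a primitive root iff g^(106/q) ≢ 1 (mod 107) for each prime q ∈ {2, 53}.
g = 2: 2^53 ≡ 106; 2^2 ≡ 4 — none is 1, so 2 is a primitive root.
The smallest primitive root modulo 107 is 2.

2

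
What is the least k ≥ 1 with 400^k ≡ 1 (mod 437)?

11

Since 400 ∈ (Z/437Z)^×, its order divides φ(437) = φ(19·23) = (19−1)·(23−1) = 18·22 = 396 = 2^2 · 3^2 · 11.
Divisors of 396: 1, 2, 3, 4, 6, 9, 11, 12, 18, 22, 33, 36, 44, 66, 99, 132, 198, 396.
Evaluate successive powers at the divisors of 396:
400^1 ≡ 400 (mod 437)
400^2 ≡ 58 (mod 437)
400^3 ≡ 39 (mod 437)
400^4 ≡ 305 (mod 437)
400^6 ≡ 210 (mod 437)
400^9 ≡ 324 (mod 437)
400^11 ≡ 1 (mod 437) ✓
Hence ord(400) = 11.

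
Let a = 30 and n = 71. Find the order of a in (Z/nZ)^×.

Since 30 ∈ (Z/71Z)^×, its order divides φ(71) = 71 − 1 = 70 = 2 · 5 · 7.
Divisors of 70: 1, 2, 5, 7, 10, 14, 35, 70.
Test each divisor d:
30^1 ≡ 30 (mod 71)
30^2 ≡ 48 (mod 71)
30^5 ≡ 37 (mod 71)
30^7 ≡ 1 (mod 71) ✓
So ord_71(30) = 7.

7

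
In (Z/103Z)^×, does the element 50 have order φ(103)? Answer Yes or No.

φ(103) = 103 − 1 = 102 = 2 · 3 · 17.
An element g generates (Z/103Z)^× iff g^(102/q) ≢ 1 (mod 103) for each prime q ∈ {2, 3, 17}.
50^51 ≡ 1 (mod 103)  [q = 2: ≡ 1 ✗]
50^34 ≡ 56 (mod 103)  [q = 3: ≢ 1 ✓]
50^6 ≡ 13 (mod 103)  [q = 17: ≢ 1 ✓]
Since 50^51 ≡ 1, the order of 50 divides 51 < 102, so 50 is not a primitive root.

No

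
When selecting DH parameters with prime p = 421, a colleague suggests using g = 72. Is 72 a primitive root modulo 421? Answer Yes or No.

φ(421) = 421 − 1 = 420 = 2^2 · 3 · 5 · 7.
Test 72^(420/q) mod 421 for each prime factor q of 420:
72^210 ≡ 420 (mod 421)  [q = 2: ≢ 1 ✓]
72^140 ≡ 400 (mod 421)  [q = 3: ≢ 1 ✓]
72^84 ≡ 279 (mod 421)  [q = 5: ≢ 1 ✓]
72^60 ≡ 33 (mod 421)  [q = 7: ≢ 1 ✓]
All checks pass, so 72 has order 420 and is a primitive root modulo 421.

Yes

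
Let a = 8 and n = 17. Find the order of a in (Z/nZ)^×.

8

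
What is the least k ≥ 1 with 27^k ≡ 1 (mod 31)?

10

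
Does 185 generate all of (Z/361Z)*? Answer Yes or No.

Yes

φ(361) = φ(19^2) = 19·(19−1) = 342 = 2 · 3^2 · 19.
Test 185^(342/q) mod 361 for each prime factor q of 342:
185^171 ≡ 360 (mod 361)  [q = 2: ≢ 1 ✓]
185^114 ≡ 292 (mod 361)  [q = 3: ≢ 1 ✓]
185^18 ≡ 267 (mod 361)  [q = 19: ≢ 1 ✓]
All checks pass, so 185 has order 342 and is a primitive root modulo 361.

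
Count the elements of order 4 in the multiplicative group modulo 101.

φ(101) = 101 − 1 = 100 = 2^2 · 5^2.
Since (Z/101Z)^× is cyclic of order 100, the number of elements of order d is φ(d) when d | 100 and 0 otherwise.
4 = 2^2 divides 100, and φ(4) = 2.

2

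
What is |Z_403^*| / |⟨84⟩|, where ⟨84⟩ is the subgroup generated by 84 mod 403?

The order of 84 must divide φ(403) = φ(13·31) = (13−1)·(31−1) = 12·30 = 360 = 2^3 · 3^2 · 5.
Divisors of 360: 1, 2, 3, 4, 5, 6, 8, 9, 10, 12, 15, 18, 20, 24, 30, 36, 40, 45, 60, 72, 90, 120, 180, 360.
Compute 84^d (mod 403) for the divisors d until we hit 1:
84^1 ≡ 84 (mod 403)
84^2 ≡ 205 (mod 403)
84^3 ≡ 294 (mod 403)
84^4 ≡ 113 (mod 403)
84^5 ≡ 223 (mod 403)
84^6 ≡ 194 (mod 403)
84^8 ≡ 276 (mod 403)
84^9 ≡ 213 (mod 403)
84^10 ≡ 160 (mod 403)
84^12 ≡ 157 (mod 403)
84^15 ≡ 216 (mod 403)
84^18 ≡ 233 (mod 403)
84^20 ≡ 211 (mod 403)
84^24 ≡ 66 (mod 403)
84^30 ≡ 311 (mod 403)
84^36 ≡ 287 (mod 403)
84^40 ≡ 191 (mod 403)
84^45 ≡ 278 (mod 403)
84^60 ≡ 1 (mod 403) ✓
Thus |⟨84⟩| = ord(84) = 60.
The index is φ(403) / ord(84) = 360 / 60 = 6.

6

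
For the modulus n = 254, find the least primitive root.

φ(254) = φ(2)·φ(127) = 1·126 = 126 = 2 · 3^2 · 7.
g is a primitive root iff g^(126/q) ≢ 1 (mod 254) for each prime q ∈ {2, 3, 7}.
g = 2: gcd(2, 254) = 2 > 1, not a unit — skip.
g = 3: 3^63 ≡ 253; 3^42 ≡ 107; 3^18 ≡ 131 — none is 1, so 3 is a primitive root.
The smallest primitive root modulo 254 is 3.

3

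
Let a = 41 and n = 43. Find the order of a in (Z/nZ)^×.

ord(41) | φ(43) = 43 − 1 = 42 = 2 · 3 · 7.
Divisors of 42: 1, 2, 3, 6, 7, 14, 21, 42.
Test each divisor d:
41^1 ≡ 41 (mod 43)
41^2 ≡ 4 (mod 43)
41^3 ≡ 35 (mod 43)
41^6 ≡ 21 (mod 43)
41^7 ≡ 1 (mod 43) ✓
The smallest such exponent is 7, so the order of 41 is 7.

7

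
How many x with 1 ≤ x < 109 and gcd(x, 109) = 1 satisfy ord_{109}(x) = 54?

18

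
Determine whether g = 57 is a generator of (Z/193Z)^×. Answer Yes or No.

φ(193) = 193 − 1 = 192 = 2^6 · 3.
An element g generates (Z/193Z)^× iff g^(192/q) ≢ 1 (mod 193) for each prime q ∈ {2, 3}.
57^96 ≡ 192 (mod 193)  [q = 2: ≢ 1 ✓]
57^64 ≡ 84 (mod 193)  [q = 3: ≢ 1 ✓]
None equal 1, so ord_193(57) = 192: 57 is a primitive root.

Yes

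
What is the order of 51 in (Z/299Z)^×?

22

By Lagrange's theorem, ord_299(51) divides φ(299) = φ(13·23) = (13−1)·(23−1) = 12·22 = 264 = 2^3 · 3 · 11.
Divisors of 264: 1, 2, 3, 4, 6, 8, 11, 12, 22, 24, 33, 44, 66, 88, 132, 264.
Check 51^d mod 299 for each divisor in increasing order:
51^1 ≡ 51 (mod 299)
51^2 ≡ 209 (mod 299)
51^3 ≡ 194 (mod 299)
51^4 ≡ 27 (mod 299)
51^6 ≡ 261 (mod 299)
51^8 ≡ 131 (mod 299)
51^11 ≡ 298 (mod 299)
51^12 ≡ 248 (mod 299)
51^22 ≡ 1 (mod 299) ✓
So ord_299(51) = 22.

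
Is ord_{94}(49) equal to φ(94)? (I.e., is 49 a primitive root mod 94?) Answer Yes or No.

No

φ(94) = φ(2)·φ(47) = 1·46 = 46 = 2 · 23.
Test 49^(46/q) mod 94 for each prime factor q of 46:
49^23 ≡ 1 (mod 94)  [q = 2: ≡ 1 ✗]
49^2 ≡ 51 (mod 94)  [q = 23: ≢ 1 ✓]
49^23 ≡ 1 shows ord(49) | 23, strictly less than φ(94); not a primitive root.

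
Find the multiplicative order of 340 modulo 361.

Since 340 ∈ (Z/361Z)^×, its order divides φ(361) = φ(19^2) = 19·(19−1) = 342 = 2 · 3^2 · 19.
Divisors of 342: 1, 2, 3, 6, 9, 18, 19, 38, 57, 114, 171, 342.
Test each divisor d:
340^1 ≡ 340
340^2 ≡ 80
340^3 ≡ 125
340^6 ≡ 102
340^9 ≡ 115
340^18 ≡ 229
340^19 ≡ 245
340^38 ≡ 99
340^57 ≡ 68
340^114 ≡ 292
340^171 ≡ 1
So ord_361(340) = 171.

171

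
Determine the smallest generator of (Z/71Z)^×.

7

φ(71) = 71 − 1 = 70 = 2 · 5 · 7.
g is a primitive root iff g^(70/q) ≢ 1 (mod 71) for each prime q ∈ {2, 5, 7}.
g = 2: 2^35 ≡ 1 — hits 1, so not a primitive root.
g = 3: 3^35 ≡ 1 — hits 1, so not a primitive root.
g = 4: 4^35 ≡ 1 — hits 1, so not a primitive root.
g = 5: 5^35 ≡ 1 — hits 1, so not a primitive root.
g = 6: 6^35 ≡ 1 — hits 1, so not a primitive root.
g = 7: 7^35 ≡ 70; 7^14 ≡ 54; 7^10 ≡ 45 — none is 1, so 7 is a primitive root.
The smallest primitive root modulo 71 is 7.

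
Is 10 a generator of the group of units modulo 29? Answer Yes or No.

φ(29) = 29 − 1 = 28 = 2^2 · 7.
Test 10^(28/q) mod 29 for each prime factor q of 28:
10^14 ≡ 28 (mod 29)  [q = 2: ≢ 1 ✓]
10^4 ≡ 24 (mod 29)  [q = 7: ≢ 1 ✓]
Every test exponent gives a nontrivial residue, hence 10 generates the full group.

Yes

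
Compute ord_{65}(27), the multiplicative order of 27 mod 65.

4

The order of 27 must divide φ(65) = φ(5·13) = (5−1)·(13−1) = 4·12 = 48 = 2^4 · 3.
Divisors of 48: 1, 2, 3, 4, 6, 8, 12, 16, 24, 48.
Test each divisor d:
27^1 ≡ 27
27^2 ≡ 14
27^3 ≡ 53
27^4 ≡ 1
Hence ord(27) = 4.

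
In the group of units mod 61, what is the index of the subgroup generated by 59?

By Lagrange's theorem, ord_61(59) divides φ(61) = 61 − 1 = 60 = 2^2 · 3 · 5.
Divisors of 60: 1, 2, 3, 4, 5, 6, 10, 12, 15, 20, 30, 60.
Compute 59^d (mod 61) for the divisors d until we hit 1:
59^1 ≡ 59 (mod 61)
59^2 ≡ 4 (mod 61)
59^3 ≡ 53 (mod 61)
59^4 ≡ 16 (mod 61)
59^5 ≡ 29 (mod 61)
59^6 ≡ 3 (mod 61)
59^10 ≡ 48 (mod 61)
59^12 ≡ 9 (mod 61)
59^15 ≡ 50 (mod 61)
59^20 ≡ 47 (mod 61)
59^30 ≡ 60 (mod 61)
59^60 ≡ 1 (mod 61) ✓
So ord_61(59) = 60, hence |⟨59⟩| = 60.
The index is φ(61) / ord(59) = 60 / 60 = 1.

1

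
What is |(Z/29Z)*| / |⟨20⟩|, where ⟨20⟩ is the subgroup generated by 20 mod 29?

4

The order of 20 must divide φ(29) = 29 − 1 = 28 = 2^2 · 7.
Divisors of 28: 1, 2, 4, 7, 14, 28.
Check 20^d mod 29 for each divisor in increasing order:
20^1 ≡ 20 (mod 29)
20^2 ≡ 23 (mod 29)
20^4 ≡ 7 (mod 29)
20^7 ≡ 1 (mod 29) ✓
The order of 20 is 7, so the subgroup it generates has 7 elements.
[(Z/29Z)^× : ⟨20⟩] = 28/7 = 4.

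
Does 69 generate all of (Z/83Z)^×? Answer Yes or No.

No

φ(83) = 83 − 1 = 82 = 2 · 41.
An element g generates (Z/83Z)^× iff g^(82/q) ≢ 1 (mod 83) for each prime q ∈ {2, 41}.
69^41 ≡ 1 (mod 83)  [q = 2: ≡ 1 ✗]
69^2 ≡ 30 (mod 83)  [q = 41: ≢ 1 ✓]
Since 69^41 ≡ 1, the order of 69 divides 41 < 82, so 69 is not a primitive root.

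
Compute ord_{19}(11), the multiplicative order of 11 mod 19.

ord(11) | φ(19) = 19 − 1 = 18 = 2 · 3^2.
Divisors of 18: 1, 2, 3, 6, 9, 18.
Compute 11^d (mod 19) for the divisors d until we hit 1:
11^1 ≡ 11 (mod 19)
11^2 ≡ 7 (mod 19)
11^3 ≡ 1 (mod 19) ✓
The smallest such exponent is 3, so the order of 11 is 3.

3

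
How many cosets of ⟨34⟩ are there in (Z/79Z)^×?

1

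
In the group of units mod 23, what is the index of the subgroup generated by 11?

1

Since 11 ∈ (Z/23Z)^×, its order divides φ(23) = 23 − 1 = 22 = 2 · 11.
Divisors of 22: 1, 2, 11, 22.
Evaluate successive powers at the divisors of 22:
11^1 ≡ 11
11^2 ≡ 6
11^11 ≡ 22
11^22 ≡ 1
The order of 11 is 22, so the subgroup it generates has 22 elements.
The index is φ(23) / ord(11) = 22 / 22 = 1.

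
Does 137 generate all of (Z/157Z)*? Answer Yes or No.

φ(157) = 157 − 1 = 156 = 2^2 · 3 · 13.
137 is a primitive root mod 157 iff 137^(φ(157)/q) ≢ 1 for every prime q | φ(157), i.e. q ∈ {2, 3, 13}.
137^78 ≡ 156 (mod 157)  [q = 2: ≢ 1 ✓]
137^52 ≡ 12 (mod 157)  [q = 3: ≢ 1 ✓]
137^12 ≡ 46 (mod 157)  [q = 13: ≢ 1 ✓]
All checks pass, so 137 has order 156 and is a primitive root modulo 157.

Yes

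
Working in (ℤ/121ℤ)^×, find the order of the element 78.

ord(78) | φ(121) = φ(11^2) = 11·(11−1) = 110 = 2 · 5 · 11.
Divisors of 110: 1, 2, 5, 10, 11, 22, 55, 110.
Compute 78^d (mod 121) for the divisors d until we hit 1:
78^1 ≡ 78
78^2 ≡ 34
78^5 ≡ 23
78^10 ≡ 45
78^11 ≡ 1
The smallest such exponent is 11, so the order of 78 is 11.

11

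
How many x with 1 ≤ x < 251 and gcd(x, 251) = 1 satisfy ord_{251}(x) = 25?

20

φ(251) = 251 − 1 = 250 = 2 · 5^3.
In a cyclic group of order 250, there are φ(d) elements of order d for each divisor d of 250, and zero for non-divisors.
25 = 5^2 divides 250, and φ(25) = 20.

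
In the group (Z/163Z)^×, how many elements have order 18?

6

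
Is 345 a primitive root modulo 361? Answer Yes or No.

Yes

φ(361) = φ(19^2) = 19·(19−1) = 342 = 2 · 3^2 · 19.
It suffices to check that the order of 345 is not a proper divisor of 342: compute 345^(342/q) for q ∈ {2, 3, 19}.
345^171 ≡ 360 (mod 361)  [q = 2: ≢ 1 ✓]
345^114 ≡ 292 (mod 361)  [q = 3: ≢ 1 ✓]
345^18 ≡ 229 (mod 361)  [q = 19: ≢ 1 ✓]
Every test exponent gives a nontrivial residue, hence 345 generates the full group.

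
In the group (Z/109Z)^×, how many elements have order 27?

φ(109) = 109 − 1 = 108 = 2^2 · 3^3.
In a cyclic group of order 108, there are φ(d) elements of order d for each divisor d of 108, and zero for non-divisors.
27 = 3^3 divides 108, and φ(27) = 18.

18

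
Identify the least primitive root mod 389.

φ(389) = 389 − 1 = 388 = 2^2 · 97.
Test candidates g = 2, 3, … against the prime factors q ∈ {2, 97} of φ(389): g is a generator iff g^(388/q) ≢ 1 for every such q.
g = 2: 2^194 ≡ 388; 2^4 ≡ 16 — none is 1, so 2 is a primitive root.
Hence the least primitive root of 389 is 2.

2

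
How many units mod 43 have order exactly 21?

φ(43) = 43 − 1 = 42 = 2 · 3 · 7.
In a cyclic group of order 42, there are φ(d) elements of order d for each divisor d of 42, and zero for non-divisors.
21 = 3 · 7 divides 42, and φ(21) = 12.

12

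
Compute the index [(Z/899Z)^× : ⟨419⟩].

By Lagrange's theorem, ord_899(419) divides φ(899) = φ(29·31) = (29−1)·(31−1) = 28·30 = 840 = 2^3 · 3 · 5 · 7.
Divisors of 840: 1, 2, 3, 4, 5, 6, 7, 8, 10, 12, 14, 15, 20, 21, 24, 28, 30, 35, 40, 42, 56, 60, 70, 84, 105, 120, 140, 168, 210, 280, 420, 840.
Check 419^d mod 899 for each divisor in increasing order:
419^1 ≡ 419 (mod 899)
419^2 ≡ 256 (mod 899)
419^3 ≡ 283 (mod 899)
419^4 ≡ 808 (mod 899)
419^5 ≡ 528 (mod 899)
419^6 ≡ 78 (mod 899)
419^7 ≡ 318 (mod 899)
419^8 ≡ 190 (mod 899)
419^10 ≡ 94 (mod 899)
419^12 ≡ 690 (mod 899)
419^14 ≡ 436 (mod 899)
419^15 ≡ 187 (mod 899)
419^20 ≡ 745 (mod 899)
419^21 ≡ 202 (mod 899)
419^24 ≡ 529 (mod 899)
419^28 ≡ 407 (mod 899)
419^30 ≡ 807 (mod 899)
419^35 ≡ 869 (mod 899)
419^40 ≡ 342 (mod 899)
419^42 ≡ 349 (mod 899)
419^56 ≡ 233 (mod 899)
419^60 ≡ 373 (mod 899)
419^70 ≡ 1 (mod 899) ✓
So ord_899(419) = 70, hence |⟨419⟩| = 70.
[(Z/899Z)^× : ⟨419⟩] = 840/70 = 12.

12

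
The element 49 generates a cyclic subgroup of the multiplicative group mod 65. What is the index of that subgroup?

8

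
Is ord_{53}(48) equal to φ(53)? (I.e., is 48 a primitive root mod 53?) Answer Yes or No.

φ(53) = 53 − 1 = 52 = 2^2 · 13.
An element g generates (Z/53Z)^× iff g^(52/q) ≢ 1 (mod 53) for each prime q ∈ {2, 13}.
48^26 ≡ 52 (mod 53)  [q = 2: ≢ 1 ✓]
48^4 ≡ 42 (mod 53)  [q = 13: ≢ 1 ✓]
Every test exponent gives a nontrivial residue, hence 48 generates the full group.

Yes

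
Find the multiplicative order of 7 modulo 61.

Since 7 ∈ (Z/61Z)^×, its order divides φ(61) = 61 − 1 = 60 = 2^2 · 3 · 5.
Divisors of 60: 1, 2, 3, 4, 5, 6, 10, 12, 15, 20, 30, 60.
Test each divisor d:
7^1 ≡ 7
7^2 ≡ 49
7^3 ≡ 38
7^4 ≡ 22
7^5 ≡ 32
7^6 ≡ 41
7^10 ≡ 48
7^12 ≡ 34
7^15 ≡ 11
7^20 ≡ 47
7^30 ≡ 60
7^60 ≡ 1
So ord_61(7) = 60.

60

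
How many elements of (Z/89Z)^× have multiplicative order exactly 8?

4

φ(89) = 89 − 1 = 88 = 2^3 · 11.
In a cyclic group of order 88, there are φ(d) elements of order d for each divisor d of 88, and zero for non-divisors.
8 = 2^3 divides 88, and φ(8) = 4.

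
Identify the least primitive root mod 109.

6

φ(109) = 109 − 1 = 108 = 2^2 · 3^3.
g is a primitive root iff g^(108/q) ≢ 1 (mod 109) for each prime q ∈ {2, 3}.
g = 2: 2^54 ≡ 108; 2^36 ≡ 1 — hits 1, so not a primitive root.
g = 3: 3^54 ≡ 1 — hits 1, so not a primitive root.
g = 4: 4^54 ≡ 1 — hits 1, so not a primitive root.
g = 5: 5^54 ≡ 1 — hits 1, so not a primitive root.
g = 6: 6^54 ≡ 108; 6^36 ≡ 63 — none is 1, so 6 is a primitive root.
The smallest primitive root modulo 109 is 6.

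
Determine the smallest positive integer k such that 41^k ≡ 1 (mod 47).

By Lagrange's theorem, ord_47(41) divides φ(47) = 47 − 1 = 46 = 2 · 23.
Divisors of 46: 1, 2, 23, 46.
Compute 41^d (mod 47) for the divisors d until we hit 1:
41^1 ≡ 41 (mod 47)
41^2 ≡ 36 (mod 47)
41^23 ≡ 46 (mod 47)
41^46 ≡ 1 (mod 47) ✓
Therefore the multiplicative order of 41 modulo 47 is 46.

46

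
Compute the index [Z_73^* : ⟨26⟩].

1

ord(26) | φ(73) = 73 − 1 = 72 = 2^3 · 3^2.
Divisors of 72: 1, 2, 3, 4, 6, 8, 9, 12, 18, 24, 36, 72.
Check 26^d mod 73 for each divisor in increasing order:
26^1 ≡ 26
26^2 ≡ 19
26^3 ≡ 56
26^4 ≡ 69
26^6 ≡ 70
26^8 ≡ 16
26^9 ≡ 51
26^12 ≡ 9
26^18 ≡ 46
26^24 ≡ 8
26^36 ≡ 72
26^72 ≡ 1
So ord_73(26) = 72, hence |⟨26⟩| = 72.
The index is φ(73) / ord(26) = 72 / 72 = 1.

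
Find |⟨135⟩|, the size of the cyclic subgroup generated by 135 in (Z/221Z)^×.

4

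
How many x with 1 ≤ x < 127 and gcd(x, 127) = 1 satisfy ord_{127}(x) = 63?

36

φ(127) = 127 − 1 = 126 = 2 · 3^2 · 7.
(Z/127Z)^× is cyclic (|G| = 126); a cyclic group of order m has exactly φ(d) elements of each order d | m, and none otherwise.
63 = 3^2 · 7 divides 126, and φ(63) = 36.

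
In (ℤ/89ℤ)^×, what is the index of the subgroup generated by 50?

The order of 50 must divide φ(89) = 89 − 1 = 88 = 2^3 · 11.
Divisors of 88: 1, 2, 4, 8, 11, 22, 44, 88.
Compute 50^d (mod 89) for the divisors d until we hit 1:
50^1 ≡ 50 (mod 89)
50^2 ≡ 8 (mod 89)
50^4 ≡ 64 (mod 89)
50^8 ≡ 2 (mod 89)
50^11 ≡ 88 (mod 89)
50^22 ≡ 1 (mod 89) ✓
Thus |⟨50⟩| = ord(50) = 22.
[(Z/89Z)^× : ⟨50⟩] = 88/22 = 4.

4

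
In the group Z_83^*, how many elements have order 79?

φ(83) = 83 − 1 = 82 = 2 · 41.
In a cyclic group of order 82, there are φ(d) elements of order d for each divisor d of 82, and zero for non-divisors.
79 does not divide 82, so no element of (Z/83Z)^× has order 79.

0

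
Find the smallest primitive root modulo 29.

φ(29) = 29 − 1 = 28 = 2^2 · 7.
Test candidates g = 2, 3, … against the prime factors q ∈ {2, 7} of φ(29): g is a generator iff g^(28/q) ≢ 1 for every such q.
g = 2: 2^14 ≡ 28; 2^4 ≡ 16 — none is 1, so 2 is a primitive root.
So 2 is the smallest generator of (Z/29Z)^×.

2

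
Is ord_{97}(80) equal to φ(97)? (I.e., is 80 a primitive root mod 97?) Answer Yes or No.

φ(97) = 97 − 1 = 96 = 2^5 · 3.
80 is a primitive root mod 97 iff 80^(φ(97)/q) ≢ 1 for every prime q | φ(97), i.e. q ∈ {2, 3}.
80^48 ≡ 96 (mod 97)  [q = 2: ≢ 1 ✓]
80^32 ≡ 61 (mod 97)  [q = 3: ≢ 1 ✓]
Every test exponent gives a nontrivial residue, hence 80 generates the full group.

Yes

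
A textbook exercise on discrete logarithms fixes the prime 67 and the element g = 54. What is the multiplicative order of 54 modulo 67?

33

ord(54) | φ(67) = 67 − 1 = 66 = 2 · 3 · 11.
Divisors of 66: 1, 2, 3, 6, 11, 22, 33, 66.
Check 54^d mod 67 for each divisor in increasing order:
54^1 ≡ 54
54^2 ≡ 35
54^3 ≡ 14
54^6 ≡ 62
54^11 ≡ 29
54^22 ≡ 37
54^33 ≡ 1
Therefore the multiplicative order of 54 modulo 67 is 33.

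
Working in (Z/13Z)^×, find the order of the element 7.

12

ord(7) | φ(13) = 13 − 1 = 12 = 2^2 · 3.
Divisors of 12: 1, 2, 3, 4, 6, 12.
Compute 7^d (mod 13) for the divisors d until we hit 1:
7^1 ≡ 7
7^2 ≡ 10
7^3 ≡ 5
7^4 ≡ 9
7^6 ≡ 12
7^12 ≡ 1
Hence ord(7) = 12.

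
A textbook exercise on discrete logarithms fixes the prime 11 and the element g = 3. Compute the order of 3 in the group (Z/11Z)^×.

Since 3 ∈ (Z/11Z)^×, its order divides φ(11) = 11 − 1 = 10 = 2 · 5.
Divisors of 10: 1, 2, 5, 10.
Test each divisor d:
3^1 ≡ 3 (mod 11)
3^2 ≡ 9 (mod 11)
3^5 ≡ 1 (mod 11) ✓
The smallest such exponent is 5, so the order of 3 is 5.

5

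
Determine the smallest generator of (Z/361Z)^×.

φ(361) = φ(19^2) = 19·(19−1) = 342 = 2 · 3^2 · 19.
g is a primitive root iff g^(342/q) ≢ 1 (mod 361) for each prime q ∈ {2, 3, 19}.
g = 2: 2^171 ≡ 360; 2^114 ≡ 292; 2^18 ≡ 58 — none is 1, so 2 is a primitive root.
So 2 is the smallest generator of (Z/361Z)^×.

2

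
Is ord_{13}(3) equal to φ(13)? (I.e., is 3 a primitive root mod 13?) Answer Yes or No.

φ(13) = 13 − 1 = 12 = 2^2 · 3.
Test 3^(12/q) mod 13 for each prime factor q of 12:
3^6 ≡ 1 (mod 13)  [q = 2: ≡ 1 ✗]
3^4 ≡ 3 (mod 13)  [q = 3: ≢ 1 ✓]
The check at q = 2 fails, so 3 generates a proper subgroup.

No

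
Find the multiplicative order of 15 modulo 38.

18

The order of 15 must divide φ(38) = φ(2)·φ(19) = 1·18 = 18 = 2 · 3^2.
Divisors of 18: 1, 2, 3, 6, 9, 18.
Compute 15^d (mod 38) for the divisors d until we hit 1:
15^1 ≡ 15 (mod 38)
15^2 ≡ 35 (mod 38)
15^3 ≡ 31 (mod 38)
15^6 ≡ 11 (mod 38)
15^9 ≡ 37 (mod 38)
15^18 ≡ 1 (mod 38) ✓
Therefore the multiplicative order of 15 modulo 38 is 18.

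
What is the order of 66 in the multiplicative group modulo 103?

17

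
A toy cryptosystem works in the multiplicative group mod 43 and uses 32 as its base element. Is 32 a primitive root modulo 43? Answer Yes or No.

φ(43) = 43 − 1 = 42 = 2 · 3 · 7.
Test 32^(42/q) mod 43 for each prime factor q of 42:
32^21 ≡ 42 (mod 43)  [q = 2: ≢ 1 ✓]
32^14 ≡ 1 (mod 43)  [q = 3: ≡ 1 ✗]
32^6 ≡ 4 (mod 43)  [q = 7: ≢ 1 ✓]
Since 32^14 ≡ 1, the order of 32 divides 14 < 42, so 32 is not a primitive root.

No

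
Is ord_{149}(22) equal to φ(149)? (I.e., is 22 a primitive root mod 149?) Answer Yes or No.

No

φ(149) = 149 − 1 = 148 = 2^2 · 37.
It suffices to check that the order of 22 is not a proper divisor of 148: compute 22^(148/q) for q ∈ {2, 37}.
22^74 ≡ 1 (mod 149)  [q = 2: ≡ 1 ✗]
22^4 ≡ 28 (mod 149)  [q = 37: ≢ 1 ✓]
The check at q = 2 fails, so 22 generates a proper subgroup.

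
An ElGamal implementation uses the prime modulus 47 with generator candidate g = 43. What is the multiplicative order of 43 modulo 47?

Since 43 ∈ (Z/47Z)^×, its order divides φ(47) = 47 − 1 = 46 = 2 · 23.
Divisors of 46: 1, 2, 23, 46.
Test each divisor d:
43^1 ≡ 43 (mod 47)
43^2 ≡ 16 (mod 47)
43^23 ≡ 46 (mod 47)
43^46 ≡ 1 (mod 47) ✓
Hence ord(43) = 46.

46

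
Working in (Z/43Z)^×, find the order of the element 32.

ord(32) | φ(43) = 43 − 1 = 42 = 2 · 3 · 7.
Divisors of 42: 1, 2, 3, 6, 7, 14, 21, 42.
Compute 32^d (mod 43) for the divisors d until we hit 1:
32^1 ≡ 32
32^2 ≡ 35
32^3 ≡ 2
32^6 ≡ 4
32^7 ≡ 42
32^14 ≡ 1
Therefore the multiplicative order of 32 modulo 43 is 14.

14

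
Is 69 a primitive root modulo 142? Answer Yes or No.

φ(142) = φ(2)·φ(71) = 1·70 = 70 = 2 · 5 · 7.
69 is a primitive root mod 142 iff 69^(φ(142)/q) ≢ 1 for every prime q | φ(142), i.e. q ∈ {2, 5, 7}.
69^35 ≡ 141 (mod 142)  [q = 2: ≢ 1 ✓]
69^14 ≡ 125 (mod 142)  [q = 5: ≢ 1 ✓]
69^10 ≡ 101 (mod 142)  [q = 7: ≢ 1 ✓]
Every test exponent gives a nontrivial residue, hence 69 generates the full group.

Yes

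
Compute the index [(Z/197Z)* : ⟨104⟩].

28

Since 104 ∈ (Z/197Z)^×, its order divides φ(197) = 197 − 1 = 196 = 2^2 · 7^2.
Divisors of 196: 1, 2, 4, 7, 14, 28, 49, 98, 196.
Evaluate successive powers at the divisors of 196:
104^1 ≡ 104 (mod 197)
104^2 ≡ 178 (mod 197)
104^4 ≡ 164 (mod 197)
104^7 ≡ 1 (mod 197) ✓
The order of 104 is 7, so the subgroup it generates has 7 elements.
The index is φ(197) / ord(104) = 196 / 7 = 28.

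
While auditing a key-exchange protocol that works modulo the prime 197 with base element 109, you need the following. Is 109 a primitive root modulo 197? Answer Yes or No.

φ(197) = 197 − 1 = 196 = 2^2 · 7^2.
Test 109^(196/q) mod 197 for each prime factor q of 196:
109^98 ≡ 1 (mod 197)  [q = 2: ≡ 1 ✗]
109^28 ≡ 164 (mod 197)  [q = 7: ≢ 1 ✓]
109^98 ≡ 1 shows ord(109) | 98, strictly less than φ(197); not a primitive root.

No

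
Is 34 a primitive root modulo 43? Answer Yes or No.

Yes

φ(43) = 43 − 1 = 42 = 2 · 3 · 7.
An element g generates (Z/43Z)^× iff g^(42/q) ≢ 1 (mod 43) for each prime q ∈ {2, 3, 7}.
34^21 ≡ 42 (mod 43)  [q = 2: ≢ 1 ✓]
34^14 ≡ 6 (mod 43)  [q = 3: ≢ 1 ✓]
34^6 ≡ 4 (mod 43)  [q = 7: ≢ 1 ✓]
Every test exponent gives a nontrivial residue, hence 34 generates the full group.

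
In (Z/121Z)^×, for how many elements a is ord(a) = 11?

φ(121) = φ(11^2) = 11·(11−1) = 110 = 2 · 5 · 11.
(Z/121Z)^× is cyclic (|G| = 110); a cyclic group of order m has exactly φ(d) elements of each order d | m, and none otherwise.
11 | 110, and φ(11) = 11 − 1 = 10.

10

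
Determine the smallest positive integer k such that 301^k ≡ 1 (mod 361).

Since 301 ∈ (Z/361Z)^×, its order divides φ(361) = φ(19^2) = 19·(19−1) = 342 = 2 · 3^2 · 19.
Divisors of 342: 1, 2, 3, 6, 9, 18, 19, 38, 57, 114, 171, 342.
Compute 301^d (mod 361) for the divisors d until we hit 1:
301^1 ≡ 301
301^2 ≡ 351
301^3 ≡ 239
301^6 ≡ 83
301^9 ≡ 343
301^18 ≡ 324
301^19 ≡ 54
301^38 ≡ 28
301^57 ≡ 68
301^114 ≡ 292
301^171 ≡ 1
Therefore the multiplicative order of 301 modulo 361 is 171.

171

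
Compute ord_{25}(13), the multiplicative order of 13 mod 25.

Since 13 ∈ (Z/25Z)^×, its order divides φ(25) = φ(5^2) = 5·(5−1) = 20 = 2^2 · 5.
Divisors of 20: 1, 2, 4, 5, 10, 20.
Evaluate successive powers at the divisors of 20:
13^1 ≡ 13
13^2 ≡ 19
13^4 ≡ 11
13^5 ≡ 18
13^10 ≡ 24
13^20 ≡ 1
Hence ord(13) = 20.

20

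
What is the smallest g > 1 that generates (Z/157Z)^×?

φ(157) = 157 − 1 = 156 = 2^2 · 3 · 13.
Test candidates g = 2, 3, … against the prime factors q ∈ {2, 3, 13} of φ(157): g is a generator iff g^(156/q) ≢ 1 for every such q.
g = 2: 2^78 ≡ 156; 2^52 ≡ 1 — hits 1, so not a primitive root.
g = 3: 3^78 ≡ 1 — hits 1, so not a primitive root.
g = 4: 4^78 ≡ 1 — hits 1, so not a primitive root.
g = 5: 5^78 ≡ 156; 5^52 ≡ 12; 5^12 ≡ 130 — none is 1, so 5 is a primitive root.
Hence the least primitive root of 157 is 5.

5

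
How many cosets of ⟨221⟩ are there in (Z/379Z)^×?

By Lagrange's theorem, ord_379(221) divides φ(379) = 379 − 1 = 378 = 2 · 3^3 · 7.
Divisors of 378: 1, 2, 3, 6, 7, 9, 14, 18, 21, 27, 42, 54, 63, 126, 189, 378.
Check 221^d mod 379 for each divisor in increasing order:
221^1 ≡ 221 (mod 379)
221^2 ≡ 329 (mod 379)
221^3 ≡ 320 (mod 379)
221^6 ≡ 70 (mod 379)
221^7 ≡ 310 (mod 379)
221^9 ≡ 39 (mod 379)
221^14 ≡ 213 (mod 379)
221^18 ≡ 5 (mod 379)
221^21 ≡ 84 (mod 379)
221^27 ≡ 195 (mod 379)
221^42 ≡ 234 (mod 379)
221^54 ≡ 125 (mod 379)
221^63 ≡ 327 (mod 379)
221^126 ≡ 51 (mod 379)
221^189 ≡ 1 (mod 379) ✓
The order of 221 is 189, so the subgroup it generates has 189 elements.
[(Z/379Z)^× : ⟨221⟩] = 378/189 = 2.

2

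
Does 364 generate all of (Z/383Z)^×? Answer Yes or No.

φ(383) = 383 − 1 = 382 = 2 · 191.
An element g generates (Z/383Z)^× iff g^(382/q) ≢ 1 (mod 383) for each prime q ∈ {2, 191}.
364^191 ≡ 382 (mod 383)  [q = 2: ≢ 1 ✓]
364^2 ≡ 361 (mod 383)  [q = 191: ≢ 1 ✓]
Every test exponent gives a nontrivial residue, hence 364 generates the full group.

Yes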